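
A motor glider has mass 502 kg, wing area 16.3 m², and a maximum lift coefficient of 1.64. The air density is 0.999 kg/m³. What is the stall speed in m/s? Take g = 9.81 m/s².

V_stall = 19.2 m/s

Weight W = mg = 502 × 9.81 = 4925 N.
From L = ½ρV²S·CL,max = W: V_stall = √(2W/(ρSCL,max)) = √(2·4925/(0.999·16.3·1.64))
V_stall = √368.8 = 19.2 m/s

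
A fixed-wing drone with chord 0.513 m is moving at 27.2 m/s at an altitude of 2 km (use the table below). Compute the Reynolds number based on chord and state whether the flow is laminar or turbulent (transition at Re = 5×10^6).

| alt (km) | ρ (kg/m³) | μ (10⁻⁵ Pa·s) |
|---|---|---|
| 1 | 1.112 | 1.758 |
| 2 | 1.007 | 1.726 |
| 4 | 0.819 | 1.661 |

At 2 km, from the table: ρ = 1.007 kg/m³, μ = 1.726×10⁻⁵ Pa·s.
Re = ρ·v·c/μ = 1.007 × 27.2 × 0.513 / (1.726×10⁻⁵) = 8.14×10^5
Since 8.14×10^5 < 5×10^6, the flow is laminar.

Re = 8.14×10^5 (laminar)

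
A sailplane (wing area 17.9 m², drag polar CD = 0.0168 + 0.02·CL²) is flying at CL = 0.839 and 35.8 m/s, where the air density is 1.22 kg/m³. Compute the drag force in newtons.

CD = 0.0168 + 0.02 × 0.839² = 0.03088
D = ½ρv²S·CD = ½ × 1.22 × 35.8² × 17.9 × 0.03088 = 432 N

D = 432 N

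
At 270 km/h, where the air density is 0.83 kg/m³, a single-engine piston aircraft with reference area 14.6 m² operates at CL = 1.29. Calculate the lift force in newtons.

L = 44000 N

Convert speed: v = 270 km/h ÷ 3.6 = 75 m/s.
L = ½ρv²S·CL = ½ × 0.83 × 75² × 14.6 × 1.29 = 44000 N ≈ 44 kN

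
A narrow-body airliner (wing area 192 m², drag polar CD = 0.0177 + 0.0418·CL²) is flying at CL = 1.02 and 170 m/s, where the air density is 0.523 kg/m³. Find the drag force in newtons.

D = 88800 N

CD = 0.0177 + 0.0418 × 1.02² = 0.06119
D = ½ρv²S·CD = ½ × 0.523 × 170² × 192 × 0.06119 = 88800 N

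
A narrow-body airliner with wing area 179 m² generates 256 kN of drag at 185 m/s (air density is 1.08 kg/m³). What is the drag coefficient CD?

CD = 0.0774

From D = ½ρv²S·CD, rearranging gives CD = 2D/(ρv²S).
CD = 2 × 2.56×10^5 / (1.08 × 185² × 179) = 0.0774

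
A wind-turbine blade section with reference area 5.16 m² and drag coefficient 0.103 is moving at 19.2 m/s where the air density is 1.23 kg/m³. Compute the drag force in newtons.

D = 120 N

D = ½ρv²S·CD = ½ × 1.23 × 19.2² × 5.16 × 0.103 = 120 N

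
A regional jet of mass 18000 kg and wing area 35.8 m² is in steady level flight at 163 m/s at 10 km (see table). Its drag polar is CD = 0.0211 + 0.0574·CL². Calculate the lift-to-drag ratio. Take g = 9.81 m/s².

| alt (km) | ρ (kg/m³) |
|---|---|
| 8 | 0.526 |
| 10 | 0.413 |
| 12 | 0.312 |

At 10 km, from the table: ρ = 0.413 kg/m³.
Level flight ⇒ L = W = m·g = 18000 × 9.81 = 1.7658×10^5 N.
Dynamic pressure q = 0.5 × 0.413 × 163² = 5486 Pa.
CL = 2W/(ρv²S) = 2×1.7658×10^5/(0.413×163²×35.8) = 0.899.
CD = 0.0211 + 0.0574 × 0.899² = 0.06749.
L/D = CL/CD = 0.899 / 0.06749 = 13.3

L/D = 13.3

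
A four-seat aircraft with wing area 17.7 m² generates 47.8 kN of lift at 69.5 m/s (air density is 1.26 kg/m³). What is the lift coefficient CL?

CL = 0.887

From L = ½ρv²S·CL, rearranging gives CL = 2L/(ρv²S).
CL = 2 × 47800 / (1.26 × 69.5² × 17.7) = 0.887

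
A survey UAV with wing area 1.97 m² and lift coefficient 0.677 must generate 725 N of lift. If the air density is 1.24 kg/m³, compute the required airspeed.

L = ½ρv²S·CL ⇒ v = √(2L/(ρ·S·CL))
v = √(2 × 725 / (1.24 × 1.97 × 0.677)) = √876.8 = 29.6 m/s

v = 29.6 m/s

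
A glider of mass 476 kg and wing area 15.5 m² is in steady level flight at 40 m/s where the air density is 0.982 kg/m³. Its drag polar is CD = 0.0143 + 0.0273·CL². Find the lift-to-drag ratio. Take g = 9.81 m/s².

L/D = 20.9

Level flight ⇒ L = W = m·g = 476 × 9.81 = 4669.6 N.
q = ½ρv² = ½ × 0.982 × 40² = 785.6 Pa.
CL = 2W/(ρv²S) = 2×4669.6/(0.982×40²×15.5) = 0.3835.
CD = 0.0143 + 0.0273 × 0.3835² = 0.01831.
L/D = CL/CD = 0.3835 / 0.01831 = 20.9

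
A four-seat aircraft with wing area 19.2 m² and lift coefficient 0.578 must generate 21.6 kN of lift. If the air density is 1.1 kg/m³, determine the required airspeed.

L = ½ρv²S·CL ⇒ v = √(2L/(ρ·S·CL))
v = √(2 × 21600 / (1.1 × 19.2 × 0.578)) = √3539 = 59.5 m/s

v = 59.5 m/s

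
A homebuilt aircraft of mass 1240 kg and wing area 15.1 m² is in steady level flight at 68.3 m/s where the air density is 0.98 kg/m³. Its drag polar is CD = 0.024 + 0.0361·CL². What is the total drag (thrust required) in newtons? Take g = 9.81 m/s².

Weight W = mg = 1240 × 9.81 = 12164 N; in level flight L = W.
Dynamic pressure q = 0.5 × 0.98 × 68.3² = 2286 Pa.
CL = 2W/(ρv²S) = 2×12164/(0.98×68.3²×15.1) = 0.3524.
CD = 0.024 + 0.0361 × 0.3524² = 0.02848.
D = q·S·CD = 2286 × 15.1 × 0.02848 = 983.1 N

D = 983 N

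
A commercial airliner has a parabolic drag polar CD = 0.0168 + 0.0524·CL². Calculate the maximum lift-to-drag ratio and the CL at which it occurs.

(L/D)max = 16.9, at CL = 0.566

For CD = CD0 + K·CL², (L/D)max occurs at CL* = √(CD0/K) and equals 1/(2√(K·CD0)).
(L/D)max = 1/(2√(0.0524 × 0.0168)) = 1/(2 × 0.02967) = 16.9
CL* = √(0.0168/0.0524) = 0.566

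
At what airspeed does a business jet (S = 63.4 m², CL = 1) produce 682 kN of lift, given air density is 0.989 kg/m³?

L = ½ρv²S·CL ⇒ v = √(2L/(ρ·S·CL))
v = √(2 × 6.82×10^5 / (0.989 × 63.4 × 1)) = √21750 = 147 m/s

v = 147 m/s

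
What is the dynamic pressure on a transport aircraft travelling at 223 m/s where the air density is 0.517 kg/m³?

q = ½ρv² = ½ × 0.517 × 223² = 12900 Pa

q = 12900 Pa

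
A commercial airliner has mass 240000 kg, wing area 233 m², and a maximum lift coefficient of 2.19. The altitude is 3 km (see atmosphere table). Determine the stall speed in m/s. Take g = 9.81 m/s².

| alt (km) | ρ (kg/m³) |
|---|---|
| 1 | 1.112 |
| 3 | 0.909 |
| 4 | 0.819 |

At 3 km, from the table: ρ = 0.909 kg/m³.
Stall occurs when L = W at CL,max. W = mg = 240000 × 9.81 = 2.354×10^6 N.
From L = ½ρV²S·CL,max = W: V_stall = √(2W/(ρSCL,max)) = √(2·2.354×10^6/(0.909·233·2.19))
V_stall = √10150 = 101 m/s

V_stall = 101 m/s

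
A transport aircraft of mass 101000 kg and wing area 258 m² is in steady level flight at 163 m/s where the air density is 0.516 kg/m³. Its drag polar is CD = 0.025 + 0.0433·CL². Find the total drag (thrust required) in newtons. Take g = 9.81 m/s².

D = 68200 N

Weight W = mg = 101000 × 9.81 = 9.9081×10^5 N; in level flight L = W.
q = ½ρv² = ½ × 0.516 × 163² = 6855 Pa.
CL = 2W/(ρv²S) = 2×9.9081×10^5/(0.516×163²×258) = 0.5602.
CD = 0.025 + 0.0433 × 0.5602² = 0.03859.
D = q·S·CD = 6855 × 258 × 0.03859 = 68250 N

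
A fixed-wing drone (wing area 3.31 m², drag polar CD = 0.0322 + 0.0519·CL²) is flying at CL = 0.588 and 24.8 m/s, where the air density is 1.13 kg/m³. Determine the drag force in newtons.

CD = 0.0322 + 0.0519 × 0.588² = 0.05014
D = ½ρv²S·CD = ½ × 1.13 × 24.8² × 3.31 × 0.05014 = 57.7 N

D = 57.7 N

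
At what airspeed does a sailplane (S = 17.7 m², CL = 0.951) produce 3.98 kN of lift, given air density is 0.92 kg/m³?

L = ½ρv²S·CL ⇒ v = √(2L/(ρ·S·CL))
v = √(2 × 3980 / (0.92 × 17.7 × 0.951)) = √514 = 22.7 m/s

v = 22.7 m/s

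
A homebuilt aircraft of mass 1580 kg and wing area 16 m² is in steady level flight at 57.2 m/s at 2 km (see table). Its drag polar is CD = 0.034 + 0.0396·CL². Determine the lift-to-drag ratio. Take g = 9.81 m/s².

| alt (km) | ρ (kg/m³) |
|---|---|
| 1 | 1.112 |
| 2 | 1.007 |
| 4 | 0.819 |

L/D = 12.3

At 2 km, from the table: ρ = 1.007 kg/m³.
Level flight ⇒ L = W = m·g = 1580 × 9.81 = 15500 N.
q = ½ρv² = ½ × 1.007 × 57.2² = 1647 Pa.
CL = 2W/(ρv²S) = 2×15500/(1.007×57.2²×16) = 0.5881.
CD = 0.034 + 0.0396 × 0.5881² = 0.04769.
L/D = CL/CD = 0.5881 / 0.04769 = 12.3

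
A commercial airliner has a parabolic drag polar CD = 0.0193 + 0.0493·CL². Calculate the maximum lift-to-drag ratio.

(L/D)max = 16.2

For CD = CD0 + K·CL², (L/D)max occurs at CL* = √(CD0/K) and equals 1/(2√(K·CD0)).
(L/D)max = 1/(2√(0.0493 × 0.0193)) = 1/(2 × 0.03085) = 16.2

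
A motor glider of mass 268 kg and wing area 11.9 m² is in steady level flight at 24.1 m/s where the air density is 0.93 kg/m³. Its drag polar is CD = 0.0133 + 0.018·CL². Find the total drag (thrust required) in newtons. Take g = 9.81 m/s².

D = 81.5 N

In steady level flight, lift balances weight: W = mg = 268 × 9.81 = 2629.1 N.
Dynamic pressure q = 0.5 × 0.93 × 24.1² = 270.1 Pa.
CL = 2W/(ρv²S) = 2×2629.1/(0.93×24.1²×11.9) = 0.818.
CD = 0.0133 + 0.018 × 0.818² = 0.02535.
D = q·S·CD = 270.1 × 11.9 × 0.02535 = 81.46 N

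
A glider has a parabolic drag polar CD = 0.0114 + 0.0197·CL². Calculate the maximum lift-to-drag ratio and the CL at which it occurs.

(L/D)max = 33.4, at CL = 0.761

For CD = CD0 + K·CL², (L/D)max occurs at CL* = √(CD0/K) and equals 1/(2√(K·CD0)).
(L/D)max = 1/(2√(0.0197 × 0.0114)) = 1/(2 × 0.01499) = 33.4
CL* = √(0.0114/0.0197) = 0.761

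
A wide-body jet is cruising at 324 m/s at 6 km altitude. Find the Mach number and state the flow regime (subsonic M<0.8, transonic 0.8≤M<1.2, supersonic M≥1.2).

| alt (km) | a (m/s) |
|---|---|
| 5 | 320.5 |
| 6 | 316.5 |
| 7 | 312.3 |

M = 1.02 (transonic)

At 6 km, from the table: a = 316.5 m/s.
M = v/a = 324 / 316.5 = 1.02
M = 1.02 → transonic.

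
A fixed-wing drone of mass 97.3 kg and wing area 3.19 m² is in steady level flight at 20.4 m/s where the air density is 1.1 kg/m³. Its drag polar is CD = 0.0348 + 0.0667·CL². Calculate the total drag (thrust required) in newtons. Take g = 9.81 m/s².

D = 109 N

Level flight ⇒ L = W = m·g = 97.3 × 9.81 = 954.51 N.
Dynamic pressure q = 0.5 × 1.1 × 20.4² = 228.9 Pa.
CL = 2W/(ρv²S) = 2×954.51/(1.1×20.4²×3.19) = 1.307.
CD = 0.0348 + 0.0667 × 1.307² = 0.1488.
D = q·S·CD = 228.9 × 3.19 × 0.1488 = 108.6 N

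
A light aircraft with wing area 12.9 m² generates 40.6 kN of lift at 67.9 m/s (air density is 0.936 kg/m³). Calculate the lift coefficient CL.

From L = ½ρv²S·CL, rearranging gives CL = 2L/(ρv²S).
CL = 2 × 40600 / (0.936 × 67.9² × 12.9) = 1.46

CL = 1.46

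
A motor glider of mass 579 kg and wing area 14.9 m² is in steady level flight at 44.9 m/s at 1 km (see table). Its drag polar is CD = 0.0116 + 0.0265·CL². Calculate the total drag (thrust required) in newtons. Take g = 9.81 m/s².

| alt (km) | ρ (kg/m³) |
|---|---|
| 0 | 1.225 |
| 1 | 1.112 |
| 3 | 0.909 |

At 1 km, from the table: ρ = 1.112 kg/m³.
Level flight ⇒ L = W = m·g = 579 × 9.81 = 5680 N.
q = ½ρv² = ½ × 1.112 × 44.9² = 1121 Pa.
Required CL = L/(qS) = 5680/(1121·14.9) = 0.3401.
CD = 0.0116 + 0.0265 × 0.3401² = 0.01467.
D = q·S·CD = 1121 × 14.9 × 0.01467 = 244.9 N

D = 245 N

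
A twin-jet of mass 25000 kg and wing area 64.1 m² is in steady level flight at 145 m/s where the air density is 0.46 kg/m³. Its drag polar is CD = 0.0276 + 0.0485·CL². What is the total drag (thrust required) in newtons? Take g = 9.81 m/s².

D = 18000 N

In steady level flight, lift balances weight: W = mg = 25000 × 9.81 = 2.4525×10^5 N.
Dynamic pressure q = 0.5 × 0.46 × 145² = 4836 Pa.
CL = 2W/(ρv²S) = 2×2.4525×10^5/(0.46×145²×64.1) = 0.7912.
CD = 0.0276 + 0.0485 × 0.7912² = 0.05796.
D = q·S·CD = 4836 × 64.1 × 0.05796 = 17970 N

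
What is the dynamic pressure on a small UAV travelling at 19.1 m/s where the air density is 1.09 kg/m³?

q = ½ρv² = ½ × 1.09 × 19.1² = 199 Pa

q = 199 Pa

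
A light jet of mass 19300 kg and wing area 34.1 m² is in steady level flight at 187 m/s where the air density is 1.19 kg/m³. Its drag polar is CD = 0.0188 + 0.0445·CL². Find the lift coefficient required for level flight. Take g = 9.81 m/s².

Level flight ⇒ L = W = m·g = 19300 × 9.81 = 1.8933×10^5 N.
Dynamic pressure q = 0.5 × 1.19 × 187² = 20810 Pa.
Required CL = L/(qS) = 1.8933×10^5/(20810·34.1) = 0.2669.

CL = 0.267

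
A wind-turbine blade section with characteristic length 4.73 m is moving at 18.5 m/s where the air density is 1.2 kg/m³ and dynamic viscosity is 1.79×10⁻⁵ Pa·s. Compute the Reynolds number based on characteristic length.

Re = 5.87×10^6

Re = ρ·v·c/μ = 1.2 × 18.5 × 4.73 / (1.79×10⁻⁵) = 5.87×10^6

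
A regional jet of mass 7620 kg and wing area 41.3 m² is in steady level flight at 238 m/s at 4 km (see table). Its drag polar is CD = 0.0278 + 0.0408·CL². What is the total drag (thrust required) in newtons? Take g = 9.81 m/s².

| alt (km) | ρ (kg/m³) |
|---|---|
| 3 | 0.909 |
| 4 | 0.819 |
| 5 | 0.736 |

At 4 km, from the table: ρ = 0.819 kg/m³.
Weight W = mg = 7620 × 9.81 = 74752 N; in level flight L = W.
q = ½ρv² = ½ × 0.819 × 238² = 23200 Pa.
Required CL = L/(qS) = 74752/(23200·41.3) = 0.07803.
CD = 0.0278 + 0.0408 × 0.07803² = 0.02805.
D = q·S·CD = 23200 × 41.3 × 0.02805 = 26870 N

D = 26900 N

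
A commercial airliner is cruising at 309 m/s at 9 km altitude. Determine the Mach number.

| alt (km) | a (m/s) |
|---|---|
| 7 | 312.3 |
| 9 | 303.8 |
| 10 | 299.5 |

At 9 km, from the table: a = 303.8 m/s.
M = v/a = 309 / 303.8 = 1.02

M = 1.02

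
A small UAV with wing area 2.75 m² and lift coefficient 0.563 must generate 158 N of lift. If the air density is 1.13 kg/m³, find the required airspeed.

L = ½ρv²S·CL ⇒ v = √(2L/(ρ·S·CL))
v = √(2 × 158 / (1.13 × 2.75 × 0.563)) = √180.6 = 13.4 m/s

v = 13.4 m/s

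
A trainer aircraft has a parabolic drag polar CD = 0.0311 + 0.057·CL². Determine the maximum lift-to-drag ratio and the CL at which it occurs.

For CD = CD0 + K·CL², (L/D)max occurs at CL* = √(CD0/K) and equals 1/(2√(K·CD0)).
(L/D)max = 1/(2√(0.057 × 0.0311)) = 1/(2 × 0.0421) = 11.9
CL* = √(0.0311/0.057) = 0.739

(L/D)max = 11.9, at CL = 0.739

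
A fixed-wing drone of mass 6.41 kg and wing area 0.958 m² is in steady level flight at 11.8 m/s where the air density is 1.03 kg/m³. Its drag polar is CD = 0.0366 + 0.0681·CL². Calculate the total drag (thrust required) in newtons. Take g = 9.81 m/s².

D = 6.43 N

In steady level flight, lift balances weight: W = mg = 6.41 × 9.81 = 62.882 N.
q = ½ρv² = ½ × 1.03 × 11.8² = 71.71 Pa.
CL = 2W/(ρv²S) = 2×62.882/(1.03×11.8²×0.958) = 0.9154.
CD = 0.0366 + 0.0681 × 0.9154² = 0.09366.
D = q·S·CD = 71.71 × 0.958 × 0.09366 = 6.434 N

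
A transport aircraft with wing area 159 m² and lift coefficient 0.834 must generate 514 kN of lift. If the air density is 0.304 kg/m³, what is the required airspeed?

L = ½ρv²S·CL ⇒ v = √(2L/(ρ·S·CL))
v = √(2 × 5.14×10^5 / (0.304 × 159 × 0.834)) = √25500 = 160 m/s

v = 160 m/s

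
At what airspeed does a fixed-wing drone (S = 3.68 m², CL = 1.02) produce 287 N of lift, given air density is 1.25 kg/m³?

L = ½ρv²S·CL ⇒ v = √(2L/(ρ·S·CL))
v = √(2 × 287 / (1.25 × 3.68 × 1.02)) = √122.3 = 11.1 m/s

v = 11.1 m/s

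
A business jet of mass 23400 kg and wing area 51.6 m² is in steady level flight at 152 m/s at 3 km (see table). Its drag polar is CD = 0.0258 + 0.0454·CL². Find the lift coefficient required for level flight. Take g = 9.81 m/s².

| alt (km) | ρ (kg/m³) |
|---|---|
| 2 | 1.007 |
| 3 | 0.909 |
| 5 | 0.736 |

CL = 0.424

At 3 km, from the table: ρ = 0.909 kg/m³.
In steady level flight, lift balances weight: W = mg = 23400 × 9.81 = 2.2955×10^5 N.
Dynamic pressure q = 0.5 × 0.909 × 152² = 10500 Pa.
Required CL = L/(qS) = 2.2955×10^5/(10500·51.6) = 0.4237.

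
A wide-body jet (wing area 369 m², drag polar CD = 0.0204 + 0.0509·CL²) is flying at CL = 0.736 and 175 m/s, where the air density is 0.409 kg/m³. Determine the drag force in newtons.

D = 1.11×10^5 N

CD = 0.0204 + 0.0509 × 0.736² = 0.04797
D = ½ρv²S·CD = ½ × 0.409 × 175² × 369 × 0.04797 = 1.11×10^5 N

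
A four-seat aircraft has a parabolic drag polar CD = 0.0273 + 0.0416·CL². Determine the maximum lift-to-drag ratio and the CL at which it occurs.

For CD = CD0 + K·CL², (L/D)max occurs at CL* = √(CD0/K) and equals 1/(2√(K·CD0)).
(L/D)max = 1/(2√(0.0416 × 0.0273)) = 1/(2 × 0.0337) = 14.8
CL* = √(0.0273/0.0416) = 0.81

(L/D)max = 14.8, at CL = 0.81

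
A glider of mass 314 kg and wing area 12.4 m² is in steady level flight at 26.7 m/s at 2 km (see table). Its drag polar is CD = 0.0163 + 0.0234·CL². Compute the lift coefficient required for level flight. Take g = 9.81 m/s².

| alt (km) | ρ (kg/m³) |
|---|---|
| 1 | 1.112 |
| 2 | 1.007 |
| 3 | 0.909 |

CL = 0.692

At 2 km, from the table: ρ = 1.007 kg/m³.
Weight W = mg = 314 × 9.81 = 3080.3 N; in level flight L = W.
q = ½ρv² = ½ × 1.007 × 26.7² = 358.9 Pa.
CL = 2W/(ρv²S) = 2×3080.3/(1.007×26.7²×12.4) = 0.6921.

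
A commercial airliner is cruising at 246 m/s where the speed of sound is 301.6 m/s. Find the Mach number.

M = v/a = 246 / 301.6 = 0.816

M = 0.816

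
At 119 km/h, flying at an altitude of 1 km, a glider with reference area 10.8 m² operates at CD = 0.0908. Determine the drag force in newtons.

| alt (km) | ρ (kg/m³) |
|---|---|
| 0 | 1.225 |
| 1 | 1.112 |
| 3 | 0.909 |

At 1 km, from the table: ρ = 1.112 kg/m³.
Convert speed: v = 119 km/h ÷ 3.6 = 33.06 m/s.
Dynamic pressure q = ½ρv² = ½ × 1.112 × 33.06² = 607.5 Pa.
D = q·S·CD = 607.5 × 10.8 × 0.0908 = 596 N

D = 596 N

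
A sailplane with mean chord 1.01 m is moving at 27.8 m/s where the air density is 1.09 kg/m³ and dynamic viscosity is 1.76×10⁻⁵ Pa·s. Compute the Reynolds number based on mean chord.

Re = 1.74×10^6

Re = ρ·v·c/μ = 1.09 × 27.8 × 1.01 / (1.76×10⁻⁵) = 1.74×10^6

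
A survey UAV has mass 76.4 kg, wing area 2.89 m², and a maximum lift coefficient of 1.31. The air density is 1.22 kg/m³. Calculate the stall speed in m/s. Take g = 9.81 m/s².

V_stall = 18 m/s

Stall occurs when L = W at CL,max. W = mg = 76.4 × 9.81 = 749.5 N.
From L = ½ρV²S·CL,max = W: V_stall = √(2W/(ρSCL,max)) = √(2·749.5/(1.22·2.89·1.31))
V_stall = √324.5 = 18 m/s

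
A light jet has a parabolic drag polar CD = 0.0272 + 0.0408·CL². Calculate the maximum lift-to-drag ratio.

For CD = CD0 + K·CL², (L/D)max occurs at CL* = √(CD0/K) and equals 1/(2√(K·CD0)).
(L/D)max = 1/(2√(0.0408 × 0.0272)) = 1/(2 × 0.03331) = 15

(L/D)max = 15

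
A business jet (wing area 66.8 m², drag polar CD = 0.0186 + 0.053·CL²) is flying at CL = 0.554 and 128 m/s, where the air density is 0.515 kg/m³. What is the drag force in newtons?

CD = 0.0186 + 0.053 × 0.554² = 0.03487
D = ½ρv²S·CD = ½ × 0.515 × 128² × 66.8 × 0.03487 = 9830 N

D = 9830 N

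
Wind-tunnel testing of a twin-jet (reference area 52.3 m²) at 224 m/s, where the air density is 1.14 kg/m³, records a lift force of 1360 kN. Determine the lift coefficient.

CL = 0.909

From L = ½ρv²S·CL, rearranging gives CL = 2L/(ρv²S).
CL = 2 × 1.36×10^6 / (1.14 × 224² × 52.3) = 0.909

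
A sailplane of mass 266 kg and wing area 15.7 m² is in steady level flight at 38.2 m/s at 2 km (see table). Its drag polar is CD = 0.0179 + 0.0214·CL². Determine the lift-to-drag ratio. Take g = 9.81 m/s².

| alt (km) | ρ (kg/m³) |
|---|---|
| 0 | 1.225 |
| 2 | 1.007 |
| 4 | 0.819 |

At 2 km, from the table: ρ = 1.007 kg/m³.
Level flight ⇒ L = W = m·g = 266 × 9.81 = 2609.5 N.
q = ½ρv² = ½ × 1.007 × 38.2² = 734.7 Pa.
CL = 2W/(ρv²S) = 2×2609.5/(1.007×38.2²×15.7) = 0.2262.
CD = 0.0179 + 0.0214 × 0.2262² = 0.019.
L/D = CL/CD = 0.2262 / 0.019 = 11.9

L/D = 11.9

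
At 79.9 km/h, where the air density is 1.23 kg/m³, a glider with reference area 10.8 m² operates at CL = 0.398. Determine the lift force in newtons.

Convert speed: v = 79.9 km/h ÷ 3.6 = 22.19 m/s.
Dynamic pressure q = ½ρv² = ½ × 1.23 × 22.19² = 302.9 Pa.
L = q·S·CL = 302.9 × 10.8 × 0.398 = 1300 N

L = 1300 N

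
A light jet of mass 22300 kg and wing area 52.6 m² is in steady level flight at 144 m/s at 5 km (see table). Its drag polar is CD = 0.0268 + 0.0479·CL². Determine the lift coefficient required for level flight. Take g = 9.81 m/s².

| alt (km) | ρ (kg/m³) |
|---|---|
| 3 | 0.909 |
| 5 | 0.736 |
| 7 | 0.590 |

At 5 km, from the table: ρ = 0.736 kg/m³.
In steady level flight, lift balances weight: W = mg = 22300 × 9.81 = 2.1876×10^5 N.
Dynamic pressure q = 0.5 × 0.736 × 144² = 7631 Pa.
Required CL = L/(qS) = 2.1876×10^5/(7631·52.6) = 0.545.

CL = 0.545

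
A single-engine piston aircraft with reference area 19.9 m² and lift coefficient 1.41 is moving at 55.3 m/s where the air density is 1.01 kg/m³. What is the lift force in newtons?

Dynamic pressure q = ½ρv² = ½ × 1.01 × 55.3² = 1544 Pa.
L = q·S·CL = 1544 × 19.9 × 1.41 = 43300 N ≈ 43.3 kN

L = 43300 N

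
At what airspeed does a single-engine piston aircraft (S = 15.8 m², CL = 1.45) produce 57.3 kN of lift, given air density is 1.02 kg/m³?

L = ½ρv²S·CL ⇒ v = √(2L/(ρ·S·CL))
v = √(2 × 57300 / (1.02 × 15.8 × 1.45)) = √4904 = 70 m/s

v = 70 m/s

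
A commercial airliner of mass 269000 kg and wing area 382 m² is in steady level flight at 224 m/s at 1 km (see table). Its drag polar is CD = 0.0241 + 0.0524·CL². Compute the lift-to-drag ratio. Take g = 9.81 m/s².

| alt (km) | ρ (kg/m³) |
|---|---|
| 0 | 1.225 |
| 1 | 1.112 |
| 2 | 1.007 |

L/D = 9.07

At 1 km, from the table: ρ = 1.112 kg/m³.
Level flight ⇒ L = W = m·g = 269000 × 9.81 = 2.6389×10^6 N.
Dynamic pressure q = 0.5 × 1.112 × 224² = 27900 Pa.
CL = W/(q·S) = 2.6389×10^6 / (27900 × 382) = 0.2476.
CD = 0.0241 + 0.0524 × 0.2476² = 0.02731.
L/D = CL/CD = 0.2476 / 0.02731 = 9.07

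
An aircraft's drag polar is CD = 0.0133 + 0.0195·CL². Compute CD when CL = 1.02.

CD = 0.0133 + 0.0195 × 1.02² = 0.0133 + 0.02029 = 0.0336

CD = 0.0336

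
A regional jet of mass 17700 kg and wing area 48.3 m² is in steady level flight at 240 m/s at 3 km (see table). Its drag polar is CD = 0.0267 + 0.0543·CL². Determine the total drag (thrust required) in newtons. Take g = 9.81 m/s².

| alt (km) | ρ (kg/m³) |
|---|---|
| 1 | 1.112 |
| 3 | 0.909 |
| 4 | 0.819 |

D = 35100 N

At 3 km, from the table: ρ = 0.909 kg/m³.
In steady level flight, lift balances weight: W = mg = 17700 × 9.81 = 1.7364×10^5 N.
q = ½ρv² = ½ × 0.909 × 240² = 26180 Pa.
CL = 2W/(ρv²S) = 2×1.7364×10^5/(0.909×240²×48.3) = 0.1373.
CD = 0.0267 + 0.0543 × 0.1373² = 0.02772.
D = q·S·CD = 26180 × 48.3 × 0.02772 = 35060 N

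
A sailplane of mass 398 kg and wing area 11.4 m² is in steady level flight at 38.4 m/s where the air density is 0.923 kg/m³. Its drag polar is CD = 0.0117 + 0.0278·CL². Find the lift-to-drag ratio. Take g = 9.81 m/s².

Level flight ⇒ L = W = m·g = 398 × 9.81 = 3904.4 N.
Dynamic pressure q = 0.5 × 0.923 × 38.4² = 680.5 Pa.
CL = W/(q·S) = 3904.4 / (680.5 × 11.4) = 0.5033.
CD = 0.0117 + 0.0278 × 0.5033² = 0.01874.
L/D = CL/CD = 0.5033 / 0.01874 = 26.9

L/D = 26.9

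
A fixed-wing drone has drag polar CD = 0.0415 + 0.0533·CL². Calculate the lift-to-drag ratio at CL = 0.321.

L/D = 6.83

CD = 0.0415 + 0.0533 × 0.321² = 0.04699
L/D = CL/CD = 0.321 / 0.04699 = 6.83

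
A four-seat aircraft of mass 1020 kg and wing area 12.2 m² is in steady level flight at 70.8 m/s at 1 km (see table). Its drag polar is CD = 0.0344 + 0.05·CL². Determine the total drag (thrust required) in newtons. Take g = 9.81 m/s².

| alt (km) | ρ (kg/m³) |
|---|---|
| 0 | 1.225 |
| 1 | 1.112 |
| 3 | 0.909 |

D = 1320 N

At 1 km, from the table: ρ = 1.112 kg/m³.
In steady level flight, lift balances weight: W = mg = 1020 × 9.81 = 10006 N.
q = ½ρv² = ½ × 1.112 × 70.8² = 2787 Pa.
Required CL = L/(qS) = 10006/(2787·12.2) = 0.2943.
CD = 0.0344 + 0.05 × 0.2943² = 0.03873.
D = q·S·CD = 2787 × 12.2 × 0.03873 = 1317 N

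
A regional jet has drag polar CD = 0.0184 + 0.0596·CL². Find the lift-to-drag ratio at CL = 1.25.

L/D = 11.2

CD = 0.0184 + 0.0596 × 1.25² = 0.1115
L/D = CL/CD = 1.25 / 0.1115 = 11.2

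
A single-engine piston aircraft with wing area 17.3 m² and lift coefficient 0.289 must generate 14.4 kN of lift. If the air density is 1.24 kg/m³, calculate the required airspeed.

v = 68.2 m/s

L = ½ρv²S·CL ⇒ v = √(2L/(ρ·S·CL))
v = √(2 × 14400 / (1.24 × 17.3 × 0.289)) = √4645 = 68.2 m/s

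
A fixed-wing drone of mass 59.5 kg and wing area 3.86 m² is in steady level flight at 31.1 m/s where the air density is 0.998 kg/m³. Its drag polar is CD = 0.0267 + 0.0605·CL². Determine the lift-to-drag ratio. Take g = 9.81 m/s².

Weight W = mg = 59.5 × 9.81 = 583.7 N; in level flight L = W.
q = ½ρv² = ½ × 0.998 × 31.1² = 482.6 Pa.
CL = 2W/(ρv²S) = 2×583.7/(0.998×31.1²×3.86) = 0.3133.
CD = 0.0267 + 0.0605 × 0.3133² = 0.03264.
L/D = CL/CD = 0.3133 / 0.03264 = 9.6

L/D = 9.6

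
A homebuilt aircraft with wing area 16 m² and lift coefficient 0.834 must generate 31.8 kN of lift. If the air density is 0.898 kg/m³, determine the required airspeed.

L = ½ρv²S·CL ⇒ v = √(2L/(ρ·S·CL))
v = √(2 × 31800 / (0.898 × 16 × 0.834)) = √5308 = 72.9 m/s

v = 72.9 m/s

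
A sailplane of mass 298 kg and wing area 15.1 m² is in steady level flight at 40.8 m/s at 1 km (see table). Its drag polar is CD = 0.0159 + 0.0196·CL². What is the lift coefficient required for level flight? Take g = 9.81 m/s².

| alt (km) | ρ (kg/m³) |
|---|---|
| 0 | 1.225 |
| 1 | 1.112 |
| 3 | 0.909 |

CL = 0.209

At 1 km, from the table: ρ = 1.112 kg/m³.
Weight W = mg = 298 × 9.81 = 2923.4 N; in level flight L = W.
q = ½ρv² = ½ × 1.112 × 40.8² = 925.5 Pa.
CL = W/(q·S) = 2923.4 / (925.5 × 15.1) = 0.2092.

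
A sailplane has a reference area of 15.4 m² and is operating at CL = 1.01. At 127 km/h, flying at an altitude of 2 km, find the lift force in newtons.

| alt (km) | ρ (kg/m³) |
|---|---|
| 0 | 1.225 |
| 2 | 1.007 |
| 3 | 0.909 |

L = 9750 N

At 2 km, from the table: ρ = 1.007 kg/m³.
Convert speed: v = 127 km/h ÷ 3.6 = 35.28 m/s.
L = ½ρv²S·CL = ½ × 1.007 × 35.28² × 15.4 × 1.01 = 9750 N ≈ 9.75 kN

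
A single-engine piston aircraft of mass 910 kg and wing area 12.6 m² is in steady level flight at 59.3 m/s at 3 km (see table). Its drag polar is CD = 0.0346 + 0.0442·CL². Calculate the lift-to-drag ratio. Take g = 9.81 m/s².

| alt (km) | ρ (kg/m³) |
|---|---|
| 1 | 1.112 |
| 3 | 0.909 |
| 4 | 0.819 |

L/D = 10.2

At 3 km, from the table: ρ = 0.909 kg/m³.
Level flight ⇒ L = W = m·g = 910 × 9.81 = 8927.1 N.
Dynamic pressure q = 0.5 × 0.909 × 59.3² = 1598 Pa.
CL = 2W/(ρv²S) = 2×8927.1/(0.909×59.3²×12.6) = 0.4433.
CD = 0.0346 + 0.0442 × 0.4433² = 0.04329.
L/D = CL/CD = 0.4433 / 0.04329 = 10.2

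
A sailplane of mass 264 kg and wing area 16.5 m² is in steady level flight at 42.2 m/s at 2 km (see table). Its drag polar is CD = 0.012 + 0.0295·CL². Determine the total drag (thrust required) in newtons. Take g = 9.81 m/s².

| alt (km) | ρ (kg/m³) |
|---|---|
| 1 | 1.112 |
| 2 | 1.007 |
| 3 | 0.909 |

D = 191 N

At 2 km, from the table: ρ = 1.007 kg/m³.
Level flight ⇒ L = W = m·g = 264 × 9.81 = 2589.8 N.
Dynamic pressure q = 0.5 × 1.007 × 42.2² = 896.7 Pa.
CL = 2W/(ρv²S) = 2×2589.8/(1.007×42.2²×16.5) = 0.1751.
CD = 0.012 + 0.0295 × 0.1751² = 0.0129.
D = q·S·CD = 896.7 × 16.5 × 0.0129 = 190.9 N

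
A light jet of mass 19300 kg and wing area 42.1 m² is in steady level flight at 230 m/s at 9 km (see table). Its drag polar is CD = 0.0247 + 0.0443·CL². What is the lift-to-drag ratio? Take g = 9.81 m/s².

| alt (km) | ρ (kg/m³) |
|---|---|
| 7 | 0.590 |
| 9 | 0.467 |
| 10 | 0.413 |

At 9 km, from the table: ρ = 0.467 kg/m³.
Level flight ⇒ L = W = m·g = 19300 × 9.81 = 1.8933×10^5 N.
q = ½ρv² = ½ × 0.467 × 230² = 12350 Pa.
CL = 2W/(ρv²S) = 2×1.8933×10^5/(0.467×230²×42.1) = 0.3641.
CD = 0.0247 + 0.0443 × 0.3641² = 0.03057.
L/D = CL/CD = 0.3641 / 0.03057 = 11.9

L/D = 11.9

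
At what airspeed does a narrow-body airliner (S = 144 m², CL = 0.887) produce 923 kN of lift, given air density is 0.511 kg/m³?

L = ½ρv²S·CL ⇒ v = √(2L/(ρ·S·CL))
v = √(2 × 9.23×10^5 / (0.511 × 144 × 0.887)) = √28280 = 168 m/s

v = 168 m/s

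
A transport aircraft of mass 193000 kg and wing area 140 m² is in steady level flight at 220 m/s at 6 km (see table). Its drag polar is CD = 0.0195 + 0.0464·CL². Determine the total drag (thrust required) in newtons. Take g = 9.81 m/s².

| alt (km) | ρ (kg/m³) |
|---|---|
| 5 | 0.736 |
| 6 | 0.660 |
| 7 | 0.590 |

D = 1.18×10^5 N

At 6 km, from the table: ρ = 0.660 kg/m³.
Weight W = mg = 193000 × 9.81 = 1.8933×10^6 N; in level flight L = W.
Dynamic pressure q = 0.5 × 0.66 × 220² = 15970 Pa.
CL = 2W/(ρv²S) = 2×1.8933×10^6/(0.66×220²×140) = 0.8467.
CD = 0.0195 + 0.0464 × 0.8467² = 0.05277.
D = q·S·CD = 15970 × 140 × 0.05277 = 1.18×10^5 N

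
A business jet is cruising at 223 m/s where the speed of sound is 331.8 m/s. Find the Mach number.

M = 0.672

M = v/a = 223 / 331.8 = 0.672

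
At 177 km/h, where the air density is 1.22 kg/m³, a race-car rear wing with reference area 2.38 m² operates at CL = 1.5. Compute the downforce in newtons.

L = 5260 N

Convert speed: v = 177 km/h ÷ 3.6 = 49.17 m/s.
Dynamic pressure q = ½ρv² = ½ × 1.22 × 49.17² = 1475 Pa.
L = q·S·CL = 1475 × 2.38 × 1.5 = 5260 N ≈ 5.26 kN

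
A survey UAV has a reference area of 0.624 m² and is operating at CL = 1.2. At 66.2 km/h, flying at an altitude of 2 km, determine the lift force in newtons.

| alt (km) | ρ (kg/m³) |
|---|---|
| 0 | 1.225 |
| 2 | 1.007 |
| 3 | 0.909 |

At 2 km, from the table: ρ = 1.007 kg/m³.
Convert speed: v = 66.2 km/h ÷ 3.6 = 18.39 m/s.
L = ½ρv²S·CL = ½ × 1.007 × 18.39² × 0.624 × 1.2 = 127 N

L = 127 N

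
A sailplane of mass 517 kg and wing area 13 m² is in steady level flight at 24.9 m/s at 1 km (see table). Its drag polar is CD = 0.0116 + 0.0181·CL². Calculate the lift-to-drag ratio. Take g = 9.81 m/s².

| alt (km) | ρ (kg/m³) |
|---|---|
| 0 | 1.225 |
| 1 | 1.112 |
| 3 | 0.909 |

L/D = 32.5

At 1 km, from the table: ρ = 1.112 kg/m³.
Weight W = mg = 517 × 9.81 = 5071.8 N; in level flight L = W.
Dynamic pressure q = 0.5 × 1.112 × 24.9² = 344.7 Pa.
CL = 2W/(ρv²S) = 2×5071.8/(1.112×24.9²×13) = 1.132.
CD = 0.0116 + 0.0181 × 1.132² = 0.03478.
L/D = CL/CD = 1.132 / 0.03478 = 32.5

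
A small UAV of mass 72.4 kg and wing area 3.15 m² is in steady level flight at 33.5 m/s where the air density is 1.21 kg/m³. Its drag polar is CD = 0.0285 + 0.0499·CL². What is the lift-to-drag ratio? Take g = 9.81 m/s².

L/D = 9.77

Weight W = mg = 72.4 × 9.81 = 710.24 N; in level flight L = W.
q = ½ρv² = ½ × 1.21 × 33.5² = 679 Pa.
CL = 2W/(ρv²S) = 2×710.24/(1.21×33.5²×3.15) = 0.3321.
CD = 0.0285 + 0.0499 × 0.3321² = 0.034.
L/D = CL/CD = 0.3321 / 0.034 = 9.77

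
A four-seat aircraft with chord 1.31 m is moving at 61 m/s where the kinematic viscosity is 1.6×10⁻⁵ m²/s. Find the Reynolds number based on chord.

Re = 4.99×10^6

Re = v·c/ν = 61 × 1.31 / (1.6×10⁻⁵) = 4.99×10^6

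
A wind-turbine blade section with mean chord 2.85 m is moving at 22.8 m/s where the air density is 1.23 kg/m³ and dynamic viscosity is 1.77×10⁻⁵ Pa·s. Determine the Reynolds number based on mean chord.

Re = ρ·v·c/μ = 1.23 × 22.8 × 2.85 / (1.77×10⁻⁵) = 4.52×10^6

Re = 4.52×10^6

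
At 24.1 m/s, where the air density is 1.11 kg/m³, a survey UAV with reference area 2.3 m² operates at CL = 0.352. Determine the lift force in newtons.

L = 261 N

L = ½ρv²S·CL = ½ × 1.11 × 24.1² × 2.3 × 0.352 = 261 N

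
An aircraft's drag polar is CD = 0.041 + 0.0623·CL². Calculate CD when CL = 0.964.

CD = 0.041 + 0.0623 × 0.964² = 0.041 + 0.0579 = 0.0989

CD = 0.0989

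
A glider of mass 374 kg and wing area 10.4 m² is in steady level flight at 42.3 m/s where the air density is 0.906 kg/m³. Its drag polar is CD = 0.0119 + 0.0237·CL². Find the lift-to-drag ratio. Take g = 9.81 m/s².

L/D = 26.6

Weight W = mg = 374 × 9.81 = 3668.9 N; in level flight L = W.
q = ½ρv² = ½ × 0.906 × 42.3² = 810.5 Pa.
Required CL = L/(qS) = 3668.9/(810.5·10.4) = 0.4352.
CD = 0.0119 + 0.0237 × 0.4352² = 0.01639.
L/D = CL/CD = 0.4352 / 0.01639 = 26.6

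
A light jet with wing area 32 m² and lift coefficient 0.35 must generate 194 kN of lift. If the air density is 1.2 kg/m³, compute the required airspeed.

L = ½ρv²S·CL ⇒ v = √(2L/(ρ·S·CL))
v = √(2 × 1.94×10^5 / (1.2 × 32 × 0.35)) = √28870 = 170 m/s

v = 170 m/s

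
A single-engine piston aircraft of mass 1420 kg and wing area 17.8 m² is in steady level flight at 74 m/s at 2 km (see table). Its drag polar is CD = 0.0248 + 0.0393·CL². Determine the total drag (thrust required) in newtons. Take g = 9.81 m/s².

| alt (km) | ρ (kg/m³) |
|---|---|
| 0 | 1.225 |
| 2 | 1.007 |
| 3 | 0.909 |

D = 1370 N

At 2 km, from the table: ρ = 1.007 kg/m³.
Level flight ⇒ L = W = m·g = 1420 × 9.81 = 13930 N.
q = ½ρv² = ½ × 1.007 × 74² = 2757 Pa.
Required CL = L/(qS) = 13930/(2757·17.8) = 0.2838.
CD = 0.0248 + 0.0393 × 0.2838² = 0.02797.
D = q·S·CD = 2757 × 17.8 × 0.02797 = 1373 N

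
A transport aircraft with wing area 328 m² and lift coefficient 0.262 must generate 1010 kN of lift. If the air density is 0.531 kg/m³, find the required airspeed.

v = 210 m/s

L = ½ρv²S·CL ⇒ v = √(2L/(ρ·S·CL))
v = √(2 × 1.01×10^6 / (0.531 × 328 × 0.262)) = √44270 = 210 m/s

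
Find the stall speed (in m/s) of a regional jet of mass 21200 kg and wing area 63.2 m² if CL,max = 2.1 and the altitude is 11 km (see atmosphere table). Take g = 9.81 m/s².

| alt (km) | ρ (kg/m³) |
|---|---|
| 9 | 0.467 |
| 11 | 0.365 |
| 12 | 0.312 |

At 11 km, from the table: ρ = 0.365 kg/m³.
Stall occurs when L = W at CL,max. W = mg = 21200 × 9.81 = 2.08×10^5 N.
V_stall = √(2W/(ρ·S·CL,max)) = √(2 × 2.08×10^5 / (0.365 × 63.2 × 2.1))
V_stall = √8586 = 92.7 m/s

V_stall = 92.7 m/s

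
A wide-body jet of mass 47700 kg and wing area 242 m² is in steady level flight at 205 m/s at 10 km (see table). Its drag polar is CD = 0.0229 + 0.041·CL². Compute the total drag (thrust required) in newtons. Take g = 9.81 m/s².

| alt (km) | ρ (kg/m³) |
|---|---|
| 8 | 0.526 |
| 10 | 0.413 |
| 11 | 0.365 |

D = 52400 N

At 10 km, from the table: ρ = 0.413 kg/m³.
In steady level flight, lift balances weight: W = mg = 47700 × 9.81 = 4.6794×10^5 N.
Dynamic pressure q = 0.5 × 0.413 × 205² = 8678 Pa.
CL = 2W/(ρv²S) = 2×4.6794×10^5/(0.413×205²×242) = 0.2228.
CD = 0.0229 + 0.041 × 0.2228² = 0.02494.
D = q·S·CD = 8678 × 242 × 0.02494 = 52370 N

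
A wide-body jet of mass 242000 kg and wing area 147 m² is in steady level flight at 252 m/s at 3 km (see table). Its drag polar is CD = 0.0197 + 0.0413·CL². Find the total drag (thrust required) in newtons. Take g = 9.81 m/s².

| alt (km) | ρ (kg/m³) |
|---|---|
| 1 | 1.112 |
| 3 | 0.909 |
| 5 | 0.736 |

D = 1.38×10^5 N

At 3 km, from the table: ρ = 0.909 kg/m³.
Weight W = mg = 242000 × 9.81 = 2.374×10^6 N; in level flight L = W.
Dynamic pressure q = 0.5 × 0.909 × 252² = 28860 Pa.
Required CL = L/(qS) = 2.374×10^6/(28860·147) = 0.5595.
CD = 0.0197 + 0.0413 × 0.5595² = 0.03263.
D = q·S·CD = 28860 × 147 × 0.03263 = 1.384×10^5 N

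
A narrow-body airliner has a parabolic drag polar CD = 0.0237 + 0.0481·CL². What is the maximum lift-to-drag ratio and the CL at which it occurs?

(L/D)max = 14.8, at CL = 0.702

For CD = CD0 + K·CL², (L/D)max occurs at CL* = √(CD0/K) and equals 1/(2√(K·CD0)).
(L/D)max = 1/(2√(0.0481 × 0.0237)) = 1/(2 × 0.03376) = 14.8
CL* = √(0.0237/0.0481) = 0.702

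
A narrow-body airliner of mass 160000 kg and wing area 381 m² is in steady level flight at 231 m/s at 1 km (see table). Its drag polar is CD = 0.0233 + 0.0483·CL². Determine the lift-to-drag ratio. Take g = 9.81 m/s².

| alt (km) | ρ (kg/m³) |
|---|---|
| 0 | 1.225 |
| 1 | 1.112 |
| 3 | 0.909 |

At 1 km, from the table: ρ = 1.112 kg/m³.
Weight W = mg = 160000 × 9.81 = 1.5696×10^6 N; in level flight L = W.
q = ½ρv² = ½ × 1.112 × 231² = 29670 Pa.
Required CL = L/(qS) = 1.5696×10^6/(29670·381) = 0.1389.
CD = 0.0233 + 0.0483 × 0.1389² = 0.02423.
L/D = CL/CD = 0.1389 / 0.02423 = 5.73

L/D = 5.73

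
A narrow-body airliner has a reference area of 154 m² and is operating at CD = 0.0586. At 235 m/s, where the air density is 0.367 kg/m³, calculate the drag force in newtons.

D = 91500 N

D = ½ρv²S·CD = ½ × 0.367 × 235² × 154 × 0.0586 = 91500 N ≈ 91.5 kN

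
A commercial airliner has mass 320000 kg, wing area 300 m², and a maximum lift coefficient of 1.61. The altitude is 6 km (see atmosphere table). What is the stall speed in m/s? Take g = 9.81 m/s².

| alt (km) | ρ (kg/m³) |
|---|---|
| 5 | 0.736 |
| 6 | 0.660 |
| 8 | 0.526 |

V_stall = 140 m/s

At 6 km, from the table: ρ = 0.660 kg/m³.
Weight W = mg = 320000 × 9.81 = 3.139×10^6 N.
From L = ½ρV²S·CL,max = W: V_stall = √(2W/(ρSCL,max)) = √(2·3.139×10^6/(0.66·300·1.61))
V_stall = √19700 = 140 m/s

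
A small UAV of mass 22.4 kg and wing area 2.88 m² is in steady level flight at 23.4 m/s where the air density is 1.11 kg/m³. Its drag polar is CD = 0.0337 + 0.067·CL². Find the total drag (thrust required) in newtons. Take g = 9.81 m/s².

D = 33.2 N

Level flight ⇒ L = W = m·g = 22.4 × 9.81 = 219.74 N.
Dynamic pressure q = 0.5 × 1.11 × 23.4² = 303.9 Pa.
Required CL = L/(qS) = 219.74/(303.9·2.88) = 0.2511.
CD = 0.0337 + 0.067 × 0.2511² = 0.03792.
D = q·S·CD = 303.9 × 2.88 × 0.03792 = 33.19 N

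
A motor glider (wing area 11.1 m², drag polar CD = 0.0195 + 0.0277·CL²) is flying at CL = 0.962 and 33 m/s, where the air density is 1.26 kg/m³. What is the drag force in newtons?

CD = 0.0195 + 0.0277 × 0.962² = 0.04513
D = ½ρv²S·CD = ½ × 1.26 × 33² × 11.1 × 0.04513 = 344 N

D = 344 N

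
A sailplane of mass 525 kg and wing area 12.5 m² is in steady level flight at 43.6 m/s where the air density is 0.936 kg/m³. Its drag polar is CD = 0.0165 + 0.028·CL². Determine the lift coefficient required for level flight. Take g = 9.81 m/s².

CL = 0.463

Weight W = mg = 525 × 9.81 = 5150.2 N; in level flight L = W.
q = ½ρv² = ½ × 0.936 × 43.6² = 889.6 Pa.
CL = 2W/(ρv²S) = 2×5150.2/(0.936×43.6²×12.5) = 0.4631.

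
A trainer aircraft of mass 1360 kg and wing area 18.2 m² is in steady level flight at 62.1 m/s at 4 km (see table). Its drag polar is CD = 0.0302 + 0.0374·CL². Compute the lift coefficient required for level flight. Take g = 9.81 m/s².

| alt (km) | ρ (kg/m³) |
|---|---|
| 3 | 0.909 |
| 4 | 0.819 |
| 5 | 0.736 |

At 4 km, from the table: ρ = 0.819 kg/m³.
In steady level flight, lift balances weight: W = mg = 1360 × 9.81 = 13342 N.
Dynamic pressure q = 0.5 × 0.819 × 62.1² = 1579 Pa.
CL = W/(q·S) = 13342 / (1579 × 18.2) = 0.4642.

CL = 0.464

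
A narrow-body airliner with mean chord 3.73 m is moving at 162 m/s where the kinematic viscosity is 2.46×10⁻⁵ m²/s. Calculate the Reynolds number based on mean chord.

Re = v·c/ν = 162 × 3.73 / (2.46×10⁻⁵) = 2.46×10^7

Re = 2.46×10^7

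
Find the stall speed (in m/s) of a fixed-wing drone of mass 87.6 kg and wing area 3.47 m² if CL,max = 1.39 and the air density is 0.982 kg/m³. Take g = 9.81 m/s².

V_stall = 19 m/s

At stall, lift equals weight: L = W = m·g = 87.6 × 9.81 = 859.4 N.
V_stall = √(2W/(ρ·S·CL,max)) = √(2 × 859.4 / (0.982 × 3.47 × 1.39))
V_stall = √362.9 = 19 m/s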